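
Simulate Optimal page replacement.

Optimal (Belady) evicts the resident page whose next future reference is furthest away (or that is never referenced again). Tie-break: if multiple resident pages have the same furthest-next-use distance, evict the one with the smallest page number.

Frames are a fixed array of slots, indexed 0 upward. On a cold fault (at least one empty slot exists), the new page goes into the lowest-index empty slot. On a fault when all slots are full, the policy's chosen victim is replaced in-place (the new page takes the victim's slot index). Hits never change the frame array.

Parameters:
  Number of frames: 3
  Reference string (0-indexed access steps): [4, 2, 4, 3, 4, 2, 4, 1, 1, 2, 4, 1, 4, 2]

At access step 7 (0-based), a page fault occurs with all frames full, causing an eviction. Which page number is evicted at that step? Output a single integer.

Step 0: ref 4 -> FAULT, frames=[4,-,-]
Step 1: ref 2 -> FAULT, frames=[4,2,-]
Step 2: ref 4 -> HIT, frames=[4,2,-]
Step 3: ref 3 -> FAULT, frames=[4,2,3]
Step 4: ref 4 -> HIT, frames=[4,2,3]
Step 5: ref 2 -> HIT, frames=[4,2,3]
Step 6: ref 4 -> HIT, frames=[4,2,3]
Step 7: ref 1 -> FAULT, evict 3, frames=[4,2,1]
At step 7: evicted page 3

Answer: 3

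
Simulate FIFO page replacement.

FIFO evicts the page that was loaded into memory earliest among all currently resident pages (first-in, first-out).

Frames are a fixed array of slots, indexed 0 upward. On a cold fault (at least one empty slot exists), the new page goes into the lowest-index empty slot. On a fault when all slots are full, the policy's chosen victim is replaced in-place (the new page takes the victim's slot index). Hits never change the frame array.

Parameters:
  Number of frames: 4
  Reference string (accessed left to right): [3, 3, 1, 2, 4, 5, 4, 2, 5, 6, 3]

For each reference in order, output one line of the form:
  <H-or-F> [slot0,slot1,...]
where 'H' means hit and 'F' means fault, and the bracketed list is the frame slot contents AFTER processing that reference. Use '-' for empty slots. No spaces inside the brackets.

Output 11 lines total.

F [3,-,-,-]
H [3,-,-,-]
F [3,1,-,-]
F [3,1,2,-]
F [3,1,2,4]
F [5,1,2,4]
H [5,1,2,4]
H [5,1,2,4]
H [5,1,2,4]
F [5,6,2,4]
F [5,6,3,4]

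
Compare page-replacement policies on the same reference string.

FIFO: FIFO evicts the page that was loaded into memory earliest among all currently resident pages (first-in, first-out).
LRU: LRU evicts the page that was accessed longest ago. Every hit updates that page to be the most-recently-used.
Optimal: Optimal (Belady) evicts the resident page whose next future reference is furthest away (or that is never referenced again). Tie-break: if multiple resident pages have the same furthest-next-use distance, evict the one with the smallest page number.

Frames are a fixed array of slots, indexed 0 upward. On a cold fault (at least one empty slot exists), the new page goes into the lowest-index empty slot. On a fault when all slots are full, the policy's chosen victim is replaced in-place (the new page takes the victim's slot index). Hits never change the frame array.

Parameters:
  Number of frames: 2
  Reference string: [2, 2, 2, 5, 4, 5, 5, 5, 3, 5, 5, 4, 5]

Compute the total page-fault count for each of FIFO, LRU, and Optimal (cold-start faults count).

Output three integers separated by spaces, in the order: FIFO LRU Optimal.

Answer: 6 5 5

Derivation:
--- FIFO ---
  step 0: ref 2 -> FAULT, frames=[2,-] (faults so far: 1)
  step 1: ref 2 -> HIT, frames=[2,-] (faults so far: 1)
  step 2: ref 2 -> HIT, frames=[2,-] (faults so far: 1)
  step 3: ref 5 -> FAULT, frames=[2,5] (faults so far: 2)
  step 4: ref 4 -> FAULT, evict 2, frames=[4,5] (faults so far: 3)
  step 5: ref 5 -> HIT, frames=[4,5] (faults so far: 3)
  step 6: ref 5 -> HIT, frames=[4,5] (faults so far: 3)
  step 7: ref 5 -> HIT, frames=[4,5] (faults so far: 3)
  step 8: ref 3 -> FAULT, evict 5, frames=[4,3] (faults so far: 4)
  step 9: ref 5 -> FAULT, evict 4, frames=[5,3] (faults so far: 5)
  step 10: ref 5 -> HIT, frames=[5,3] (faults so far: 5)
  step 11: ref 4 -> FAULT, evict 3, frames=[5,4] (faults so far: 6)
  step 12: ref 5 -> HIT, frames=[5,4] (faults so far: 6)
  FIFO total faults: 6
--- LRU ---
  step 0: ref 2 -> FAULT, frames=[2,-] (faults so far: 1)
  step 1: ref 2 -> HIT, frames=[2,-] (faults so far: 1)
  step 2: ref 2 -> HIT, frames=[2,-] (faults so far: 1)
  step 3: ref 5 -> FAULT, frames=[2,5] (faults so far: 2)
  step 4: ref 4 -> FAULT, evict 2, frames=[4,5] (faults so far: 3)
  step 5: ref 5 -> HIT, frames=[4,5] (faults so far: 3)
  step 6: ref 5 -> HIT, frames=[4,5] (faults so far: 3)
  step 7: ref 5 -> HIT, frames=[4,5] (faults so far: 3)
  step 8: ref 3 -> FAULT, evict 4, frames=[3,5] (faults so far: 4)
  step 9: ref 5 -> HIT, frames=[3,5] (faults so far: 4)
  step 10: ref 5 -> HIT, frames=[3,5] (faults so far: 4)
  step 11: ref 4 -> FAULT, evict 3, frames=[4,5] (faults so far: 5)
  step 12: ref 5 -> HIT, frames=[4,5] (faults so far: 5)
  LRU total faults: 5
--- Optimal ---
  step 0: ref 2 -> FAULT, frames=[2,-] (faults so far: 1)
  step 1: ref 2 -> HIT, frames=[2,-] (faults so far: 1)
  step 2: ref 2 -> HIT, frames=[2,-] (faults so far: 1)
  step 3: ref 5 -> FAULT, frames=[2,5] (faults so far: 2)
  step 4: ref 4 -> FAULT, evict 2, frames=[4,5] (faults so far: 3)
  step 5: ref 5 -> HIT, frames=[4,5] (faults so far: 3)
  step 6: ref 5 -> HIT, frames=[4,5] (faults so far: 3)
  step 7: ref 5 -> HIT, frames=[4,5] (faults so far: 3)
  step 8: ref 3 -> FAULT, evict 4, frames=[3,5] (faults so far: 4)
  step 9: ref 5 -> HIT, frames=[3,5] (faults so far: 4)
  step 10: ref 5 -> HIT, frames=[3,5] (faults so far: 4)
  step 11: ref 4 -> FAULT, evict 3, frames=[4,5] (faults so far: 5)
  step 12: ref 5 -> HIT, frames=[4,5] (faults so far: 5)
  Optimal total faults: 5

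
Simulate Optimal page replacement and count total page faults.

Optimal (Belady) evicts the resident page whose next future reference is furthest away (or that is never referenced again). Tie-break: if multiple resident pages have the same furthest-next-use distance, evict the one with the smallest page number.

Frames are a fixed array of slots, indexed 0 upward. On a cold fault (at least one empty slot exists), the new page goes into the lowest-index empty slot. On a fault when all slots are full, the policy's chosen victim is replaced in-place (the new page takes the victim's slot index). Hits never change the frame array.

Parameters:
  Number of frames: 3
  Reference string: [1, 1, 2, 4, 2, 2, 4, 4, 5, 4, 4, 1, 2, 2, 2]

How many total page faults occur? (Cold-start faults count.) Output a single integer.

Step 0: ref 1 → FAULT, frames=[1,-,-]
Step 1: ref 1 → HIT, frames=[1,-,-]
Step 2: ref 2 → FAULT, frames=[1,2,-]
Step 3: ref 4 → FAULT, frames=[1,2,4]
Step 4: ref 2 → HIT, frames=[1,2,4]
Step 5: ref 2 → HIT, frames=[1,2,4]
Step 6: ref 4 → HIT, frames=[1,2,4]
Step 7: ref 4 → HIT, frames=[1,2,4]
Step 8: ref 5 → FAULT (evict 2), frames=[1,5,4]
Step 9: ref 4 → HIT, frames=[1,5,4]
Step 10: ref 4 → HIT, frames=[1,5,4]
Step 11: ref 1 → HIT, frames=[1,5,4]
Step 12: ref 2 → FAULT (evict 1), frames=[2,5,4]
Step 13: ref 2 → HIT, frames=[2,5,4]
Step 14: ref 2 → HIT, frames=[2,5,4]
Total faults: 5

Answer: 5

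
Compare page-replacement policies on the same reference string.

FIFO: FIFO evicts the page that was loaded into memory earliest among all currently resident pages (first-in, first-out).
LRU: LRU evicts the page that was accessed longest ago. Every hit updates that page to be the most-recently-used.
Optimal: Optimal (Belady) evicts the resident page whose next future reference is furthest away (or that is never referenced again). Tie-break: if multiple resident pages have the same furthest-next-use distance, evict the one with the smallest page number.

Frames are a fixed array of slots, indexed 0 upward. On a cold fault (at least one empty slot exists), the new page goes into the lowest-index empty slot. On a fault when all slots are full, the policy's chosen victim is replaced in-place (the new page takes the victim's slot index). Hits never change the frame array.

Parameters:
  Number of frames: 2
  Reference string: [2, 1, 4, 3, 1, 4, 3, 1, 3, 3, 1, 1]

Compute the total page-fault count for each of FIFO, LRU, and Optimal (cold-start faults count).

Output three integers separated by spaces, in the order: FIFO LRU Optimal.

Answer: 8 8 6

Derivation:
--- FIFO ---
  step 0: ref 2 -> FAULT, frames=[2,-] (faults so far: 1)
  step 1: ref 1 -> FAULT, frames=[2,1] (faults so far: 2)
  step 2: ref 4 -> FAULT, evict 2, frames=[4,1] (faults so far: 3)
  step 3: ref 3 -> FAULT, evict 1, frames=[4,3] (faults so far: 4)
  step 4: ref 1 -> FAULT, evict 4, frames=[1,3] (faults so far: 5)
  step 5: ref 4 -> FAULT, evict 3, frames=[1,4] (faults so far: 6)
  step 6: ref 3 -> FAULT, evict 1, frames=[3,4] (faults so far: 7)
  step 7: ref 1 -> FAULT, evict 4, frames=[3,1] (faults so far: 8)
  step 8: ref 3 -> HIT, frames=[3,1] (faults so far: 8)
  step 9: ref 3 -> HIT, frames=[3,1] (faults so far: 8)
  step 10: ref 1 -> HIT, frames=[3,1] (faults so far: 8)
  step 11: ref 1 -> HIT, frames=[3,1] (faults so far: 8)
  FIFO total faults: 8
--- LRU ---
  step 0: ref 2 -> FAULT, frames=[2,-] (faults so far: 1)
  step 1: ref 1 -> FAULT, frames=[2,1] (faults so far: 2)
  step 2: ref 4 -> FAULT, evict 2, frames=[4,1] (faults so far: 3)
  step 3: ref 3 -> FAULT, evict 1, frames=[4,3] (faults so far: 4)
  step 4: ref 1 -> FAULT, evict 4, frames=[1,3] (faults so far: 5)
  step 5: ref 4 -> FAULT, evict 3, frames=[1,4] (faults so far: 6)
  step 6: ref 3 -> FAULT, evict 1, frames=[3,4] (faults so far: 7)
  step 7: ref 1 -> FAULT, evict 4, frames=[3,1] (faults so far: 8)
  step 8: ref 3 -> HIT, frames=[3,1] (faults so far: 8)
  step 9: ref 3 -> HIT, frames=[3,1] (faults so far: 8)
  step 10: ref 1 -> HIT, frames=[3,1] (faults so far: 8)
  step 11: ref 1 -> HIT, frames=[3,1] (faults so far: 8)
  LRU total faults: 8
--- Optimal ---
  step 0: ref 2 -> FAULT, frames=[2,-] (faults so far: 1)
  step 1: ref 1 -> FAULT, frames=[2,1] (faults so far: 2)
  step 2: ref 4 -> FAULT, evict 2, frames=[4,1] (faults so far: 3)
  step 3: ref 3 -> FAULT, evict 4, frames=[3,1] (faults so far: 4)
  step 4: ref 1 -> HIT, frames=[3,1] (faults so far: 4)
  step 5: ref 4 -> FAULT, evict 1, frames=[3,4] (faults so far: 5)
  step 6: ref 3 -> HIT, frames=[3,4] (faults so far: 5)
  step 7: ref 1 -> FAULT, evict 4, frames=[3,1] (faults so far: 6)
  step 8: ref 3 -> HIT, frames=[3,1] (faults so far: 6)
  step 9: ref 3 -> HIT, frames=[3,1] (faults so far: 6)
  step 10: ref 1 -> HIT, frames=[3,1] (faults so far: 6)
  step 11: ref 1 -> HIT, frames=[3,1] (faults so far: 6)
  Optimal total faults: 6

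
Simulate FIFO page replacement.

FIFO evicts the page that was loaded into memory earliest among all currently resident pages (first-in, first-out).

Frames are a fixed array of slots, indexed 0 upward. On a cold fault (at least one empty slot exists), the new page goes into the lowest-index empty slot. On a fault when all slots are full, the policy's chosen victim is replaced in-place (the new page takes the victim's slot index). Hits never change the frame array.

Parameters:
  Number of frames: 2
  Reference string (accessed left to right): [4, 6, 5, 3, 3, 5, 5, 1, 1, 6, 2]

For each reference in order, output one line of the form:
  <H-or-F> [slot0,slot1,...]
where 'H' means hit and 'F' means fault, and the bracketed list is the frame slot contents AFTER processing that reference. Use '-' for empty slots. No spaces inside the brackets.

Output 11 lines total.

F [4,-]
F [4,6]
F [5,6]
F [5,3]
H [5,3]
H [5,3]
H [5,3]
F [1,3]
H [1,3]
F [1,6]
F [2,6]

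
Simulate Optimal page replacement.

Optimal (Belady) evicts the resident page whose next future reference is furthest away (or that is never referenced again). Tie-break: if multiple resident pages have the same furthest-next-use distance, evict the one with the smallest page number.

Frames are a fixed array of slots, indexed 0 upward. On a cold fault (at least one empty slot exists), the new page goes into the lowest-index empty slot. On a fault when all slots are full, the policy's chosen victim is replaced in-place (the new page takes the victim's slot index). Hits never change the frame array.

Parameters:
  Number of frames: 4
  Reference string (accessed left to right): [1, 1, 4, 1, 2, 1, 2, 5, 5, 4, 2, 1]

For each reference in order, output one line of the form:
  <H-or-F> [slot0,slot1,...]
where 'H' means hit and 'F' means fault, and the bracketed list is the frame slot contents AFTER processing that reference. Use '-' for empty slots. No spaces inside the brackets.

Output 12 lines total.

F [1,-,-,-]
H [1,-,-,-]
F [1,4,-,-]
H [1,4,-,-]
F [1,4,2,-]
H [1,4,2,-]
H [1,4,2,-]
F [1,4,2,5]
H [1,4,2,5]
H [1,4,2,5]
H [1,4,2,5]
H [1,4,2,5]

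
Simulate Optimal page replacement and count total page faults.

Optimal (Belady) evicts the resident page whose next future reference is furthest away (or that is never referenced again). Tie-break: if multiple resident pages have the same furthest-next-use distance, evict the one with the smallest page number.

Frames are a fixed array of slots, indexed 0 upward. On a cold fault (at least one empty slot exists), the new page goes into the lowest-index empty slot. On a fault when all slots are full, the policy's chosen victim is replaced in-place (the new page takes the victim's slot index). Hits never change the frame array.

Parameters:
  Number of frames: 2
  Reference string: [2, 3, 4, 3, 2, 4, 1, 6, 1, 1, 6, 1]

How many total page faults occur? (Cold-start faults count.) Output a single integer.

Answer: 6

Derivation:
Step 0: ref 2 → FAULT, frames=[2,-]
Step 1: ref 3 → FAULT, frames=[2,3]
Step 2: ref 4 → FAULT (evict 2), frames=[4,3]
Step 3: ref 3 → HIT, frames=[4,3]
Step 4: ref 2 → FAULT (evict 3), frames=[4,2]
Step 5: ref 4 → HIT, frames=[4,2]
Step 6: ref 1 → FAULT (evict 2), frames=[4,1]
Step 7: ref 6 → FAULT (evict 4), frames=[6,1]
Step 8: ref 1 → HIT, frames=[6,1]
Step 9: ref 1 → HIT, frames=[6,1]
Step 10: ref 6 → HIT, frames=[6,1]
Step 11: ref 1 → HIT, frames=[6,1]
Total faults: 6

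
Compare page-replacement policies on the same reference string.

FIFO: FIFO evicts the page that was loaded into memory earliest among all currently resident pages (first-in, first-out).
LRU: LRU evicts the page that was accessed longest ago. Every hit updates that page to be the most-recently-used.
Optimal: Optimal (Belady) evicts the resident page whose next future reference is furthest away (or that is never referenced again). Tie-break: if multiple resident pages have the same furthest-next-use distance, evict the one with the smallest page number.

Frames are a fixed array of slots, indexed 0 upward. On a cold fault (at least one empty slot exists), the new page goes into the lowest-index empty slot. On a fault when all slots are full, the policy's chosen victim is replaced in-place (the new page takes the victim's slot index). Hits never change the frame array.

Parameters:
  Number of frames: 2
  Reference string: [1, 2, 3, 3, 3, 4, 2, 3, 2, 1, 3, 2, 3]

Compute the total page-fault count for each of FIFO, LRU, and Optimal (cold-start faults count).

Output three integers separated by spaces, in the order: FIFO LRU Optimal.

--- FIFO ---
  step 0: ref 1 -> FAULT, frames=[1,-] (faults so far: 1)
  step 1: ref 2 -> FAULT, frames=[1,2] (faults so far: 2)
  step 2: ref 3 -> FAULT, evict 1, frames=[3,2] (faults so far: 3)
  step 3: ref 3 -> HIT, frames=[3,2] (faults so far: 3)
  step 4: ref 3 -> HIT, frames=[3,2] (faults so far: 3)
  step 5: ref 4 -> FAULT, evict 2, frames=[3,4] (faults so far: 4)
  step 6: ref 2 -> FAULT, evict 3, frames=[2,4] (faults so far: 5)
  step 7: ref 3 -> FAULT, evict 4, frames=[2,3] (faults so far: 6)
  step 8: ref 2 -> HIT, frames=[2,3] (faults so far: 6)
  step 9: ref 1 -> FAULT, evict 2, frames=[1,3] (faults so far: 7)
  step 10: ref 3 -> HIT, frames=[1,3] (faults so far: 7)
  step 11: ref 2 -> FAULT, evict 3, frames=[1,2] (faults so far: 8)
  step 12: ref 3 -> FAULT, evict 1, frames=[3,2] (faults so far: 9)
  FIFO total faults: 9
--- LRU ---
  step 0: ref 1 -> FAULT, frames=[1,-] (faults so far: 1)
  step 1: ref 2 -> FAULT, frames=[1,2] (faults so far: 2)
  step 2: ref 3 -> FAULT, evict 1, frames=[3,2] (faults so far: 3)
  step 3: ref 3 -> HIT, frames=[3,2] (faults so far: 3)
  step 4: ref 3 -> HIT, frames=[3,2] (faults so far: 3)
  step 5: ref 4 -> FAULT, evict 2, frames=[3,4] (faults so far: 4)
  step 6: ref 2 -> FAULT, evict 3, frames=[2,4] (faults so far: 5)
  step 7: ref 3 -> FAULT, evict 4, frames=[2,3] (faults so far: 6)
  step 8: ref 2 -> HIT, frames=[2,3] (faults so far: 6)
  step 9: ref 1 -> FAULT, evict 3, frames=[2,1] (faults so far: 7)
  step 10: ref 3 -> FAULT, evict 2, frames=[3,1] (faults so far: 8)
  step 11: ref 2 -> FAULT, evict 1, frames=[3,2] (faults so far: 9)
  step 12: ref 3 -> HIT, frames=[3,2] (faults so far: 9)
  LRU total faults: 9
--- Optimal ---
  step 0: ref 1 -> FAULT, frames=[1,-] (faults so far: 1)
  step 1: ref 2 -> FAULT, frames=[1,2] (faults so far: 2)
  step 2: ref 3 -> FAULT, evict 1, frames=[3,2] (faults so far: 3)
  step 3: ref 3 -> HIT, frames=[3,2] (faults so far: 3)
  step 4: ref 3 -> HIT, frames=[3,2] (faults so far: 3)
  step 5: ref 4 -> FAULT, evict 3, frames=[4,2] (faults so far: 4)
  step 6: ref 2 -> HIT, frames=[4,2] (faults so far: 4)
  step 7: ref 3 -> FAULT, evict 4, frames=[3,2] (faults so far: 5)
  step 8: ref 2 -> HIT, frames=[3,2] (faults so far: 5)
  step 9: ref 1 -> FAULT, evict 2, frames=[3,1] (faults so far: 6)
  step 10: ref 3 -> HIT, frames=[3,1] (faults so far: 6)
  step 11: ref 2 -> FAULT, evict 1, frames=[3,2] (faults so far: 7)
  step 12: ref 3 -> HIT, frames=[3,2] (faults so far: 7)
  Optimal total faults: 7

Answer: 9 9 7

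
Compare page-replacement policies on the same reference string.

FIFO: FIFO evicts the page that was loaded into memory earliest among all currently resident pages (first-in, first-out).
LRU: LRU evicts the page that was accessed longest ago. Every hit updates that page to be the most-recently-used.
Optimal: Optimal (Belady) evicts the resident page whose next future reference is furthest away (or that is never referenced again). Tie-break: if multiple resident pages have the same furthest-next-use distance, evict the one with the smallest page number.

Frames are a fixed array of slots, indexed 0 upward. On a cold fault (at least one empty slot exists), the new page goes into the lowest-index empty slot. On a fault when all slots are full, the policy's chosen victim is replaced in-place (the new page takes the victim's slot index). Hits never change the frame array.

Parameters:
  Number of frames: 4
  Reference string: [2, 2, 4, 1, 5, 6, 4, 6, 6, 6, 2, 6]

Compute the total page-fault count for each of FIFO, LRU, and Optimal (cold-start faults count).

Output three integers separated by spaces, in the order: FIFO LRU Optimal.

--- FIFO ---
  step 0: ref 2 -> FAULT, frames=[2,-,-,-] (faults so far: 1)
  step 1: ref 2 -> HIT, frames=[2,-,-,-] (faults so far: 1)
  step 2: ref 4 -> FAULT, frames=[2,4,-,-] (faults so far: 2)
  step 3: ref 1 -> FAULT, frames=[2,4,1,-] (faults so far: 3)
  step 4: ref 5 -> FAULT, frames=[2,4,1,5] (faults so far: 4)
  step 5: ref 6 -> FAULT, evict 2, frames=[6,4,1,5] (faults so far: 5)
  step 6: ref 4 -> HIT, frames=[6,4,1,5] (faults so far: 5)
  step 7: ref 6 -> HIT, frames=[6,4,1,5] (faults so far: 5)
  step 8: ref 6 -> HIT, frames=[6,4,1,5] (faults so far: 5)
  step 9: ref 6 -> HIT, frames=[6,4,1,5] (faults so far: 5)
  step 10: ref 2 -> FAULT, evict 4, frames=[6,2,1,5] (faults so far: 6)
  step 11: ref 6 -> HIT, frames=[6,2,1,5] (faults so far: 6)
  FIFO total faults: 6
--- LRU ---
  step 0: ref 2 -> FAULT, frames=[2,-,-,-] (faults so far: 1)
  step 1: ref 2 -> HIT, frames=[2,-,-,-] (faults so far: 1)
  step 2: ref 4 -> FAULT, frames=[2,4,-,-] (faults so far: 2)
  step 3: ref 1 -> FAULT, frames=[2,4,1,-] (faults so far: 3)
  step 4: ref 5 -> FAULT, frames=[2,4,1,5] (faults so far: 4)
  step 5: ref 6 -> FAULT, evict 2, frames=[6,4,1,5] (faults so far: 5)
  step 6: ref 4 -> HIT, frames=[6,4,1,5] (faults so far: 5)
  step 7: ref 6 -> HIT, frames=[6,4,1,5] (faults so far: 5)
  step 8: ref 6 -> HIT, frames=[6,4,1,5] (faults so far: 5)
  step 9: ref 6 -> HIT, frames=[6,4,1,5] (faults so far: 5)
  step 10: ref 2 -> FAULT, evict 1, frames=[6,4,2,5] (faults so far: 6)
  step 11: ref 6 -> HIT, frames=[6,4,2,5] (faults so far: 6)
  LRU total faults: 6
--- Optimal ---
  step 0: ref 2 -> FAULT, frames=[2,-,-,-] (faults so far: 1)
  step 1: ref 2 -> HIT, frames=[2,-,-,-] (faults so far: 1)
  step 2: ref 4 -> FAULT, frames=[2,4,-,-] (faults so far: 2)
  step 3: ref 1 -> FAULT, frames=[2,4,1,-] (faults so far: 3)
  step 4: ref 5 -> FAULT, frames=[2,4,1,5] (faults so far: 4)
  step 5: ref 6 -> FAULT, evict 1, frames=[2,4,6,5] (faults so far: 5)
  step 6: ref 4 -> HIT, frames=[2,4,6,5] (faults so far: 5)
  step 7: ref 6 -> HIT, frames=[2,4,6,5] (faults so far: 5)
  step 8: ref 6 -> HIT, frames=[2,4,6,5] (faults so far: 5)
  step 9: ref 6 -> HIT, frames=[2,4,6,5] (faults so far: 5)
  step 10: ref 2 -> HIT, frames=[2,4,6,5] (faults so far: 5)
  step 11: ref 6 -> HIT, frames=[2,4,6,5] (faults so far: 5)
  Optimal total faults: 5

Answer: 6 6 5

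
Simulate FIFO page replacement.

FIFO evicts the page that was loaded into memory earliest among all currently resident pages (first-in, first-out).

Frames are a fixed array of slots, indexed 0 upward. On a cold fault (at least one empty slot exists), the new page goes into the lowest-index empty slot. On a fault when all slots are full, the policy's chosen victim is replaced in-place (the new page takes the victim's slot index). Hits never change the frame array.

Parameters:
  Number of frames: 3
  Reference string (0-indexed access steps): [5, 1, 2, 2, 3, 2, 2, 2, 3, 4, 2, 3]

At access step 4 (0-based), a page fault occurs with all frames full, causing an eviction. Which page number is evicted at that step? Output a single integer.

Step 0: ref 5 -> FAULT, frames=[5,-,-]
Step 1: ref 1 -> FAULT, frames=[5,1,-]
Step 2: ref 2 -> FAULT, frames=[5,1,2]
Step 3: ref 2 -> HIT, frames=[5,1,2]
Step 4: ref 3 -> FAULT, evict 5, frames=[3,1,2]
At step 4: evicted page 5

Answer: 5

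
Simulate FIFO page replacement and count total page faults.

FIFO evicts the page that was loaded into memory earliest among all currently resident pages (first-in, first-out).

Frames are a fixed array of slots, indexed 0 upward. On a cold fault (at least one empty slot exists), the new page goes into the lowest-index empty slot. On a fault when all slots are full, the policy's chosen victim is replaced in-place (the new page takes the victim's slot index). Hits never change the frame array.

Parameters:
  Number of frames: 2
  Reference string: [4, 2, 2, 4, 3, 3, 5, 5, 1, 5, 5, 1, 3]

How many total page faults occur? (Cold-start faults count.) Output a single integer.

Answer: 6

Derivation:
Step 0: ref 4 → FAULT, frames=[4,-]
Step 1: ref 2 → FAULT, frames=[4,2]
Step 2: ref 2 → HIT, frames=[4,2]
Step 3: ref 4 → HIT, frames=[4,2]
Step 4: ref 3 → FAULT (evict 4), frames=[3,2]
Step 5: ref 3 → HIT, frames=[3,2]
Step 6: ref 5 → FAULT (evict 2), frames=[3,5]
Step 7: ref 5 → HIT, frames=[3,5]
Step 8: ref 1 → FAULT (evict 3), frames=[1,5]
Step 9: ref 5 → HIT, frames=[1,5]
Step 10: ref 5 → HIT, frames=[1,5]
Step 11: ref 1 → HIT, frames=[1,5]
Step 12: ref 3 → FAULT (evict 5), frames=[1,3]
Total faults: 6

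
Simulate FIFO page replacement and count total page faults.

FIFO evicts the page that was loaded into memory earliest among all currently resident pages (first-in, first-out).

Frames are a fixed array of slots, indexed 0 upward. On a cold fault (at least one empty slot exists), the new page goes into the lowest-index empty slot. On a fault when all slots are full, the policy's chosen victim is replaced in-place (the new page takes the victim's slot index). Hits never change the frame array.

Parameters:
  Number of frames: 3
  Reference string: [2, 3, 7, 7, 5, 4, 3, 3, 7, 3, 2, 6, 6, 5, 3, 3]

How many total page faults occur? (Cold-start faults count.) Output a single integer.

Step 0: ref 2 → FAULT, frames=[2,-,-]
Step 1: ref 3 → FAULT, frames=[2,3,-]
Step 2: ref 7 → FAULT, frames=[2,3,7]
Step 3: ref 7 → HIT, frames=[2,3,7]
Step 4: ref 5 → FAULT (evict 2), frames=[5,3,7]
Step 5: ref 4 → FAULT (evict 3), frames=[5,4,7]
Step 6: ref 3 → FAULT (evict 7), frames=[5,4,3]
Step 7: ref 3 → HIT, frames=[5,4,3]
Step 8: ref 7 → FAULT (evict 5), frames=[7,4,3]
Step 9: ref 3 → HIT, frames=[7,4,3]
Step 10: ref 2 → FAULT (evict 4), frames=[7,2,3]
Step 11: ref 6 → FAULT (evict 3), frames=[7,2,6]
Step 12: ref 6 → HIT, frames=[7,2,6]
Step 13: ref 5 → FAULT (evict 7), frames=[5,2,6]
Step 14: ref 3 → FAULT (evict 2), frames=[5,3,6]
Step 15: ref 3 → HIT, frames=[5,3,6]
Total faults: 11

Answer: 11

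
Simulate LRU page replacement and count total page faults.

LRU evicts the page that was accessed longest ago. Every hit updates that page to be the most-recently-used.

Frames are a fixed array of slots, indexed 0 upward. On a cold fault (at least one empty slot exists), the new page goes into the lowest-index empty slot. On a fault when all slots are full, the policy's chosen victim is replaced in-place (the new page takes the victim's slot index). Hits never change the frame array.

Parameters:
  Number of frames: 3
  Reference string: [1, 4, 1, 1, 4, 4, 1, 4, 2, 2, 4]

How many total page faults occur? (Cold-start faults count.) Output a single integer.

Answer: 3

Derivation:
Step 0: ref 1 → FAULT, frames=[1,-,-]
Step 1: ref 4 → FAULT, frames=[1,4,-]
Step 2: ref 1 → HIT, frames=[1,4,-]
Step 3: ref 1 → HIT, frames=[1,4,-]
Step 4: ref 4 → HIT, frames=[1,4,-]
Step 5: ref 4 → HIT, frames=[1,4,-]
Step 6: ref 1 → HIT, frames=[1,4,-]
Step 7: ref 4 → HIT, frames=[1,4,-]
Step 8: ref 2 → FAULT, frames=[1,4,2]
Step 9: ref 2 → HIT, frames=[1,4,2]
Step 10: ref 4 → HIT, frames=[1,4,2]
Total faults: 3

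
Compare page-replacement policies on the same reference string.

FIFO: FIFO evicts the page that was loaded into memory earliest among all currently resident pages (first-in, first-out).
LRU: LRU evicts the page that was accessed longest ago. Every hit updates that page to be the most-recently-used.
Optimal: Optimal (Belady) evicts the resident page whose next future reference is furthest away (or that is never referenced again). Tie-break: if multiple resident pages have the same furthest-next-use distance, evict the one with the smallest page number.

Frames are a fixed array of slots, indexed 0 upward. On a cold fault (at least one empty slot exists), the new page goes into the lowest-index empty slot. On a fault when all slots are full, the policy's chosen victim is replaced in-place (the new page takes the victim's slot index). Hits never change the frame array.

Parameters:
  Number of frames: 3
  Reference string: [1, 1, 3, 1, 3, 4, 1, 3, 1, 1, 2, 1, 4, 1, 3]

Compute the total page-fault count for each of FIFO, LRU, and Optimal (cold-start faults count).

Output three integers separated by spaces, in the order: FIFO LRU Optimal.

--- FIFO ---
  step 0: ref 1 -> FAULT, frames=[1,-,-] (faults so far: 1)
  step 1: ref 1 -> HIT, frames=[1,-,-] (faults so far: 1)
  step 2: ref 3 -> FAULT, frames=[1,3,-] (faults so far: 2)
  step 3: ref 1 -> HIT, frames=[1,3,-] (faults so far: 2)
  step 4: ref 3 -> HIT, frames=[1,3,-] (faults so far: 2)
  step 5: ref 4 -> FAULT, frames=[1,3,4] (faults so far: 3)
  step 6: ref 1 -> HIT, frames=[1,3,4] (faults so far: 3)
  step 7: ref 3 -> HIT, frames=[1,3,4] (faults so far: 3)
  step 8: ref 1 -> HIT, frames=[1,3,4] (faults so far: 3)
  step 9: ref 1 -> HIT, frames=[1,3,4] (faults so far: 3)
  step 10: ref 2 -> FAULT, evict 1, frames=[2,3,4] (faults so far: 4)
  step 11: ref 1 -> FAULT, evict 3, frames=[2,1,4] (faults so far: 5)
  step 12: ref 4 -> HIT, frames=[2,1,4] (faults so far: 5)
  step 13: ref 1 -> HIT, frames=[2,1,4] (faults so far: 5)
  step 14: ref 3 -> FAULT, evict 4, frames=[2,1,3] (faults so far: 6)
  FIFO total faults: 6
--- LRU ---
  step 0: ref 1 -> FAULT, frames=[1,-,-] (faults so far: 1)
  step 1: ref 1 -> HIT, frames=[1,-,-] (faults so far: 1)
  step 2: ref 3 -> FAULT, frames=[1,3,-] (faults so far: 2)
  step 3: ref 1 -> HIT, frames=[1,3,-] (faults so far: 2)
  step 4: ref 3 -> HIT, frames=[1,3,-] (faults so far: 2)
  step 5: ref 4 -> FAULT, frames=[1,3,4] (faults so far: 3)
  step 6: ref 1 -> HIT, frames=[1,3,4] (faults so far: 3)
  step 7: ref 3 -> HIT, frames=[1,3,4] (faults so far: 3)
  step 8: ref 1 -> HIT, frames=[1,3,4] (faults so far: 3)
  step 9: ref 1 -> HIT, frames=[1,3,4] (faults so far: 3)
  step 10: ref 2 -> FAULT, evict 4, frames=[1,3,2] (faults so far: 4)
  step 11: ref 1 -> HIT, frames=[1,3,2] (faults so far: 4)
  step 12: ref 4 -> FAULT, evict 3, frames=[1,4,2] (faults so far: 5)
  step 13: ref 1 -> HIT, frames=[1,4,2] (faults so far: 5)
  step 14: ref 3 -> FAULT, evict 2, frames=[1,4,3] (faults so far: 6)
  LRU total faults: 6
--- Optimal ---
  step 0: ref 1 -> FAULT, frames=[1,-,-] (faults so far: 1)
  step 1: ref 1 -> HIT, frames=[1,-,-] (faults so far: 1)
  step 2: ref 3 -> FAULT, frames=[1,3,-] (faults so far: 2)
  step 3: ref 1 -> HIT, frames=[1,3,-] (faults so far: 2)
  step 4: ref 3 -> HIT, frames=[1,3,-] (faults so far: 2)
  step 5: ref 4 -> FAULT, frames=[1,3,4] (faults so far: 3)
  step 6: ref 1 -> HIT, frames=[1,3,4] (faults so far: 3)
  step 7: ref 3 -> HIT, frames=[1,3,4] (faults so far: 3)
  step 8: ref 1 -> HIT, frames=[1,3,4] (faults so far: 3)
  step 9: ref 1 -> HIT, frames=[1,3,4] (faults so far: 3)
  step 10: ref 2 -> FAULT, evict 3, frames=[1,2,4] (faults so far: 4)
  step 11: ref 1 -> HIT, frames=[1,2,4] (faults so far: 4)
  step 12: ref 4 -> HIT, frames=[1,2,4] (faults so far: 4)
  step 13: ref 1 -> HIT, frames=[1,2,4] (faults so far: 4)
  step 14: ref 3 -> FAULT, evict 1, frames=[3,2,4] (faults so far: 5)
  Optimal total faults: 5

Answer: 6 6 5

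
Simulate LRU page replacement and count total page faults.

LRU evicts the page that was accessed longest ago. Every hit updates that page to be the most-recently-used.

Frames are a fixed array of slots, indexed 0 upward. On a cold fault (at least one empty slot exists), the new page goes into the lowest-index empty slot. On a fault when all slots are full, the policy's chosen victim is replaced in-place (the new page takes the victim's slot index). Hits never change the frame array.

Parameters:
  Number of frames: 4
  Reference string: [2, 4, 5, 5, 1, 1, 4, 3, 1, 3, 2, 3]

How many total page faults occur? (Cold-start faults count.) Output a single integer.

Step 0: ref 2 → FAULT, frames=[2,-,-,-]
Step 1: ref 4 → FAULT, frames=[2,4,-,-]
Step 2: ref 5 → FAULT, frames=[2,4,5,-]
Step 3: ref 5 → HIT, frames=[2,4,5,-]
Step 4: ref 1 → FAULT, frames=[2,4,5,1]
Step 5: ref 1 → HIT, frames=[2,4,5,1]
Step 6: ref 4 → HIT, frames=[2,4,5,1]
Step 7: ref 3 → FAULT (evict 2), frames=[3,4,5,1]
Step 8: ref 1 → HIT, frames=[3,4,5,1]
Step 9: ref 3 → HIT, frames=[3,4,5,1]
Step 10: ref 2 → FAULT (evict 5), frames=[3,4,2,1]
Step 11: ref 3 → HIT, frames=[3,4,2,1]
Total faults: 6

Answer: 6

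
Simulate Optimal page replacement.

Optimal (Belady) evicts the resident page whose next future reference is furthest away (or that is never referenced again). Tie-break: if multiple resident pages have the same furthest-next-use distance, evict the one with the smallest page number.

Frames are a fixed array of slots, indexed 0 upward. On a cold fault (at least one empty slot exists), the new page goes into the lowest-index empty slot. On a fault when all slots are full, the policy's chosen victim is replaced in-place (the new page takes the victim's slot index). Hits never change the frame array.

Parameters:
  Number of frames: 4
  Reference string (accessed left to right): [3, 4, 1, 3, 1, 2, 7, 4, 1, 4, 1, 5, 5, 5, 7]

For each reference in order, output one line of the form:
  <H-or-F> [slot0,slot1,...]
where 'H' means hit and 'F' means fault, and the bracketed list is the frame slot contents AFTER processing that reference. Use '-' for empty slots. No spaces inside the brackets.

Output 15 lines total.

F [3,-,-,-]
F [3,4,-,-]
F [3,4,1,-]
H [3,4,1,-]
H [3,4,1,-]
F [3,4,1,2]
F [3,4,1,7]
H [3,4,1,7]
H [3,4,1,7]
H [3,4,1,7]
H [3,4,1,7]
F [3,4,5,7]
H [3,4,5,7]
H [3,4,5,7]
H [3,4,5,7]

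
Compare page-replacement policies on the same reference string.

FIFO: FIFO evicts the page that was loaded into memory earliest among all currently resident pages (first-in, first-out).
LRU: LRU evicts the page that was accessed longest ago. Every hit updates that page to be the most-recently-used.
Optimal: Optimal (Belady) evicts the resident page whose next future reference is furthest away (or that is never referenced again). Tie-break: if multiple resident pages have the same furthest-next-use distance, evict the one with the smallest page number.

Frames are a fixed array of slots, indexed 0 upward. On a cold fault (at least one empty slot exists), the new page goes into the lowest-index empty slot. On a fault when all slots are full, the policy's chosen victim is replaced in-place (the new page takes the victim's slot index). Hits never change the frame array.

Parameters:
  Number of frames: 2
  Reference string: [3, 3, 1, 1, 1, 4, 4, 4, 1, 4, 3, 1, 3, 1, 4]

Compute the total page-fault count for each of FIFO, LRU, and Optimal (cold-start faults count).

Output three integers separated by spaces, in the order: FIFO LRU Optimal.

Answer: 6 6 5

Derivation:
--- FIFO ---
  step 0: ref 3 -> FAULT, frames=[3,-] (faults so far: 1)
  step 1: ref 3 -> HIT, frames=[3,-] (faults so far: 1)
  step 2: ref 1 -> FAULT, frames=[3,1] (faults so far: 2)
  step 3: ref 1 -> HIT, frames=[3,1] (faults so far: 2)
  step 4: ref 1 -> HIT, frames=[3,1] (faults so far: 2)
  step 5: ref 4 -> FAULT, evict 3, frames=[4,1] (faults so far: 3)
  step 6: ref 4 -> HIT, frames=[4,1] (faults so far: 3)
  step 7: ref 4 -> HIT, frames=[4,1] (faults so far: 3)
  step 8: ref 1 -> HIT, frames=[4,1] (faults so far: 3)
  step 9: ref 4 -> HIT, frames=[4,1] (faults so far: 3)
  step 10: ref 3 -> FAULT, evict 1, frames=[4,3] (faults so far: 4)
  step 11: ref 1 -> FAULT, evict 4, frames=[1,3] (faults so far: 5)
  step 12: ref 3 -> HIT, frames=[1,3] (faults so far: 5)
  step 13: ref 1 -> HIT, frames=[1,3] (faults so far: 5)
  step 14: ref 4 -> FAULT, evict 3, frames=[1,4] (faults so far: 6)
  FIFO total faults: 6
--- LRU ---
  step 0: ref 3 -> FAULT, frames=[3,-] (faults so far: 1)
  step 1: ref 3 -> HIT, frames=[3,-] (faults so far: 1)
  step 2: ref 1 -> FAULT, frames=[3,1] (faults so far: 2)
  step 3: ref 1 -> HIT, frames=[3,1] (faults so far: 2)
  step 4: ref 1 -> HIT, frames=[3,1] (faults so far: 2)
  step 5: ref 4 -> FAULT, evict 3, frames=[4,1] (faults so far: 3)
  step 6: ref 4 -> HIT, frames=[4,1] (faults so far: 3)
  step 7: ref 4 -> HIT, frames=[4,1] (faults so far: 3)
  step 8: ref 1 -> HIT, frames=[4,1] (faults so far: 3)
  step 9: ref 4 -> HIT, frames=[4,1] (faults so far: 3)
  step 10: ref 3 -> FAULT, evict 1, frames=[4,3] (faults so far: 4)
  step 11: ref 1 -> FAULT, evict 4, frames=[1,3] (faults so far: 5)
  step 12: ref 3 -> HIT, frames=[1,3] (faults so far: 5)
  step 13: ref 1 -> HIT, frames=[1,3] (faults so far: 5)
  step 14: ref 4 -> FAULT, evict 3, frames=[1,4] (faults so far: 6)
  LRU total faults: 6
--- Optimal ---
  step 0: ref 3 -> FAULT, frames=[3,-] (faults so far: 1)
  step 1: ref 3 -> HIT, frames=[3,-] (faults so far: 1)
  step 2: ref 1 -> FAULT, frames=[3,1] (faults so far: 2)
  step 3: ref 1 -> HIT, frames=[3,1] (faults so far: 2)
  step 4: ref 1 -> HIT, frames=[3,1] (faults so far: 2)
  step 5: ref 4 -> FAULT, evict 3, frames=[4,1] (faults so far: 3)
  step 6: ref 4 -> HIT, frames=[4,1] (faults so far: 3)
  step 7: ref 4 -> HIT, frames=[4,1] (faults so far: 3)
  step 8: ref 1 -> HIT, frames=[4,1] (faults so far: 3)
  step 9: ref 4 -> HIT, frames=[4,1] (faults so far: 3)
  step 10: ref 3 -> FAULT, evict 4, frames=[3,1] (faults so far: 4)
  step 11: ref 1 -> HIT, frames=[3,1] (faults so far: 4)
  step 12: ref 3 -> HIT, frames=[3,1] (faults so far: 4)
  step 13: ref 1 -> HIT, frames=[3,1] (faults so far: 4)
  step 14: ref 4 -> FAULT, evict 1, frames=[3,4] (faults so far: 5)
  Optimal total faults: 5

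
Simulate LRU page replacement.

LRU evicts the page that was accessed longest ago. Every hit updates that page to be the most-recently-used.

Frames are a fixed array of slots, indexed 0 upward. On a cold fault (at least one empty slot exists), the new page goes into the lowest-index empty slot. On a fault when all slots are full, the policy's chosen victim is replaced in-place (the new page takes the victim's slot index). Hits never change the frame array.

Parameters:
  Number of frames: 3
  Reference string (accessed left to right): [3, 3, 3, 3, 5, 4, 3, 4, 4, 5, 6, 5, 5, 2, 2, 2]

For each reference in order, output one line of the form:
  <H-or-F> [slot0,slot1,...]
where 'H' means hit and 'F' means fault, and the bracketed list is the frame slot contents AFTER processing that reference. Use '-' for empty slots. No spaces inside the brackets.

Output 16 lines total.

F [3,-,-]
H [3,-,-]
H [3,-,-]
H [3,-,-]
F [3,5,-]
F [3,5,4]
H [3,5,4]
H [3,5,4]
H [3,5,4]
H [3,5,4]
F [6,5,4]
H [6,5,4]
H [6,5,4]
F [6,5,2]
H [6,5,2]
H [6,5,2]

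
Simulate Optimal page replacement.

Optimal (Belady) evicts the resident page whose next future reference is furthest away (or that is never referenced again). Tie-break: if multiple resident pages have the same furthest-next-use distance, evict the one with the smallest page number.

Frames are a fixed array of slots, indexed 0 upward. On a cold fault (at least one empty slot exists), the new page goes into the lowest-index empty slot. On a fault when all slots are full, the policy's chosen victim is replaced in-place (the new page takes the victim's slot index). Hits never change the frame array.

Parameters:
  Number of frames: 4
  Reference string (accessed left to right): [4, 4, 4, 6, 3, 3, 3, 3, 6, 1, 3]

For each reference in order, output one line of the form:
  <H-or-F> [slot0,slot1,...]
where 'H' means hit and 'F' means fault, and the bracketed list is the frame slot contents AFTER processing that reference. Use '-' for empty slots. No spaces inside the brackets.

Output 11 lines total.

F [4,-,-,-]
H [4,-,-,-]
H [4,-,-,-]
F [4,6,-,-]
F [4,6,3,-]
H [4,6,3,-]
H [4,6,3,-]
H [4,6,3,-]
H [4,6,3,-]
F [4,6,3,1]
H [4,6,3,1]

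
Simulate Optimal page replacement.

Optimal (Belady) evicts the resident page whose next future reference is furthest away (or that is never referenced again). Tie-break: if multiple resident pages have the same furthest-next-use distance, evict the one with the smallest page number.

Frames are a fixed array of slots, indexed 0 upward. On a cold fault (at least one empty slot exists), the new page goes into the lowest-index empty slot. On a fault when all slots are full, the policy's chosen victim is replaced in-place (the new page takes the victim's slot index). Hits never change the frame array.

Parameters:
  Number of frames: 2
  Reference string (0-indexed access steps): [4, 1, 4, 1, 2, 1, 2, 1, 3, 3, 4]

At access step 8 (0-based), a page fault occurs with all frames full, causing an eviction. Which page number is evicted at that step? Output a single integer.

Answer: 1

Derivation:
Step 0: ref 4 -> FAULT, frames=[4,-]
Step 1: ref 1 -> FAULT, frames=[4,1]
Step 2: ref 4 -> HIT, frames=[4,1]
Step 3: ref 1 -> HIT, frames=[4,1]
Step 4: ref 2 -> FAULT, evict 4, frames=[2,1]
Step 5: ref 1 -> HIT, frames=[2,1]
Step 6: ref 2 -> HIT, frames=[2,1]
Step 7: ref 1 -> HIT, frames=[2,1]
Step 8: ref 3 -> FAULT, evict 1, frames=[2,3]
At step 8: evicted page 1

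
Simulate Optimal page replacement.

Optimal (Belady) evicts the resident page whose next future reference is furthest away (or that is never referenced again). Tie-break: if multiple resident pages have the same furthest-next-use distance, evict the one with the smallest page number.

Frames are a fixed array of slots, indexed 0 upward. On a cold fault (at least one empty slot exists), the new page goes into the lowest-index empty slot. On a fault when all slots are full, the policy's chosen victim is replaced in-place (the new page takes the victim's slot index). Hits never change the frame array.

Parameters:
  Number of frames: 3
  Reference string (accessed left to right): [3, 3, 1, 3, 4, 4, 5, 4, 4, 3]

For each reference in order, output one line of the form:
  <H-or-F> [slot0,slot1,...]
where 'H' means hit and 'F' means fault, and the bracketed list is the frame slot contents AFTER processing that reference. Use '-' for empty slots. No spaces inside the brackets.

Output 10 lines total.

F [3,-,-]
H [3,-,-]
F [3,1,-]
H [3,1,-]
F [3,1,4]
H [3,1,4]
F [3,5,4]
H [3,5,4]
H [3,5,4]
H [3,5,4]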